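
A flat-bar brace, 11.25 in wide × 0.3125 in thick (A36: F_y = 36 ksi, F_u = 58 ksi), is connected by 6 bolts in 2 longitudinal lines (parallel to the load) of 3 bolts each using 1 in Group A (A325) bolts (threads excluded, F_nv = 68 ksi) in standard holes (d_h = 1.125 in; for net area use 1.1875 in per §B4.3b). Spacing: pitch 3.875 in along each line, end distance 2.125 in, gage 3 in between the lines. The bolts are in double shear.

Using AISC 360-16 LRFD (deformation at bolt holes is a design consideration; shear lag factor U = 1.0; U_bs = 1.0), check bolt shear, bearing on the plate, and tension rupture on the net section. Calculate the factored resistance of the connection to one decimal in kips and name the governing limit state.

120.6 kips (net-section rupture governs)

Bolt shear: A_b = π(1)²/4 = 0.7854 in². φR_n = 0.75 × 68 × 0.7854 × 6 × 2 = 480.7 kips.
Bearing (0.3125 in plate, F_u = 58 ksi): end bolts L_c = 2.125 − 1.125/2 = 1.5625, R_n = min(1.2×1.5625×0.3125×58, 2.4×1×0.3125×58) = 33.984 kips/bolt; interior L_c = 3.875 − 1.125 = 2.75, R_n = 43.5 kips/bolt. φR_n = 0.75 × (2×33.984 + 4×43.5) = 181.5 kips.
Tension rupture (net): A_n = (11.25 − 2×1.1875)×0.3125 = 2.7734 in² (U = 1.0, A_e = A_n). φR_n = 0.75 × 58 × 2.7734 = 120.6 kips.
Governing: min(480.7, 181.5, 120.6) = 120.6 kips → net-section rupture.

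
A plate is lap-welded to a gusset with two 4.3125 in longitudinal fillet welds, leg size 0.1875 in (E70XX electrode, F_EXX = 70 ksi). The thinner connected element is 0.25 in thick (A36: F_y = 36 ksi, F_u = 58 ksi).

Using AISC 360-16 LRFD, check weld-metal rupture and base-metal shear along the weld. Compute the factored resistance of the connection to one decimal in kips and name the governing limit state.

Weld metal: throat = 0.707×0.1875 = 0.13256 in, L = 2×4.3125 = 8.625 in. φR_n = 0.75 × 0.6 × 70 × 0.13256 × 8.625 = 36.0 kips.
Base metal shear (0.25 in plate): yield φR_n = 1.0×0.6×36×0.25×8.625 = 46.6 kips; rupture φR_n = 0.75×0.6×58×0.25×8.625 = 56.3 kips; take 46.6 kips (yield).
Governing: min(36.0, 46.6) = 36.0 kips → weld metal.

36.0 kips (weld metal governs)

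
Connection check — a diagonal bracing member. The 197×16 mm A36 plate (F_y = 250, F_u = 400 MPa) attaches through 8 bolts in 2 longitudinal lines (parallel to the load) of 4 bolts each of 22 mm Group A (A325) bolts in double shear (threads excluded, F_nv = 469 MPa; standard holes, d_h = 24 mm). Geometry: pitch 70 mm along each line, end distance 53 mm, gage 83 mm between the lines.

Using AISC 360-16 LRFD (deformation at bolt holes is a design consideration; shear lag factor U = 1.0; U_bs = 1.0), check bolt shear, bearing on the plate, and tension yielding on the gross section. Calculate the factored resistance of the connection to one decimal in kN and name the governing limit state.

Bolt shear: A_b = π(22)²/4 = 380.13 mm². φR_n = 0.75 × 469 × 380.13 × 8 × 2 = 2139.4 kN.
Bearing (16 mm plate, F_u = 400 MPa): end bolts L_c = 53 − 24/2 = 41, R_n = min(1.2×41×16×400, 2.4×22×16×400) = 314.88 kN/bolt; interior L_c = 70 − 24 = 46, R_n = 337.92 kN/bolt. φR_n = 0.75 × (2×314.88 + 6×337.92) = 1993.0 kN.
Tension yield (gross): A_g = 197×16 = 3152 mm². φR_n = 0.90 × 250 × 3152 = 709.2 kN.
Governing: min(2139.4, 1993.0, 709.2) = 709.2 kN → gross-section yield.

709.2 kN (gross-section yield governs)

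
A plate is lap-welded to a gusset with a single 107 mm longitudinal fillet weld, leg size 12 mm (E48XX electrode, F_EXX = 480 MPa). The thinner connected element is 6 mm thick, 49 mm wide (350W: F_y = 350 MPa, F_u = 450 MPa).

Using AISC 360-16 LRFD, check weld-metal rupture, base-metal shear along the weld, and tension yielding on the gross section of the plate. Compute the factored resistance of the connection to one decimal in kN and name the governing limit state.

92.6 kN (gross-section yield governs)

Weld metal: throat = 0.707×12 = 8.484 mm, L = 107 mm. φR_n = 0.75 × 0.6 × 480 × 8.484 × 107 = 196.1 kN.
Base metal shear (6 mm plate): yield φR_n = 1.0×0.6×350×6×107 = 134.8 kN; rupture φR_n = 0.75×0.6×450×6×107 = 130.0 kN; take 130.0 kN (rupture).
Tension yield (gross): A_g = 49×6 = 294 mm². φR_n = 0.90 × 350 × 294 = 92.6 kN.
Governing: min(196.1, 130.0, 92.6) = 92.6 kN → gross-section yield.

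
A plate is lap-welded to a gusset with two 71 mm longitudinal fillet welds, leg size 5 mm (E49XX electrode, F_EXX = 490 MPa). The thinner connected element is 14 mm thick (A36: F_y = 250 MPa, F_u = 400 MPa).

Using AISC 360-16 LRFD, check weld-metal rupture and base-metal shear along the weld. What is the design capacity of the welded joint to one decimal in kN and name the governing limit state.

Weld metal: throat = 0.707×5 = 3.535 mm, L = 2×71 = 142 mm. φR_n = 0.75 × 0.6 × 490 × 3.535 × 142 = 110.7 kN.
Base metal shear (14 mm plate): yield φR_n = 1.0×0.6×250×14×142 = 298.2 kN; rupture φR_n = 0.75×0.6×400×14×142 = 357.8 kN; take 298.2 kN (yield).
Governing: min(110.7, 298.2) = 110.7 kN → weld metal.

110.7 kN (weld metal governs)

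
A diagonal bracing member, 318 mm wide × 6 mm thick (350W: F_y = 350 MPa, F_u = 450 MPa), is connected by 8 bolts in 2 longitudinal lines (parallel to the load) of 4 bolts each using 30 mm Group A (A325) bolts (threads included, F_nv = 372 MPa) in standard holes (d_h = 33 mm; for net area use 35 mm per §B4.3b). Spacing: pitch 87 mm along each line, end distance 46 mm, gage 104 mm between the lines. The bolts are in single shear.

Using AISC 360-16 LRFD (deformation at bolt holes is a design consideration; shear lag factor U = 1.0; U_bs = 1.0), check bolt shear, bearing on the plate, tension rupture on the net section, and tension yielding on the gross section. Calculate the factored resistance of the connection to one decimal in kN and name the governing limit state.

502.2 kN (net-section rupture governs)

Bolt shear: A_b = π(30)²/4 = 706.86 mm². φR_n = 0.75 × 372 × 706.86 × 8 × 1 = 1577.7 kN.
Bearing (6 mm plate, F_u = 450 MPa): end bolts L_c = 46 − 33/2 = 29.5, R_n = min(1.2×29.5×6×450, 2.4×30×6×450) = 95.58 kN/bolt; interior L_c = 87 − 33 = 54, R_n = 174.96 kN/bolt. φR_n = 0.75 × (2×95.58 + 6×174.96) = 930.7 kN.
Tension rupture (net): A_n = (318 − 2×35)×6 = 1488 mm² (U = 1.0, A_e = A_n). φR_n = 0.75 × 450 × 1488 = 502.2 kN.
Tension yield (gross): A_g = 318×6 = 1908 mm². φR_n = 0.90 × 350 × 1908 = 601.0 kN.
Governing: min(1577.7, 930.7, 502.2, 601.0) = 502.2 kN → net-section rupture.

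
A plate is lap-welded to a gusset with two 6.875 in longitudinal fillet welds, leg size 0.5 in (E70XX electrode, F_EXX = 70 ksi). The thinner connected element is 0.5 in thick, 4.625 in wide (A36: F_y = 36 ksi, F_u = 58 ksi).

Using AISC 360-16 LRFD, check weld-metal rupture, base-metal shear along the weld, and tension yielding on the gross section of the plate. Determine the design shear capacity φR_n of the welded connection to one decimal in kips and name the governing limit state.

74.9 kips (gross-section yield governs)

Weld metal: throat = 0.707×0.5 = 0.3535 in, L = 2×6.875 = 13.75 in. φR_n = 0.75 × 0.6 × 70 × 0.3535 × 13.75 = 153.1 kips.
Base metal shear (0.5 in plate): yield φR_n = 1.0×0.6×36×0.5×13.75 = 148.5 kips; rupture φR_n = 0.75×0.6×58×0.5×13.75 = 179.4 kips; take 148.5 kips (yield).
Tension yield (gross): A_g = 4.625×0.5 = 2.3125 in². φR_n = 0.90 × 36 × 2.3125 = 74.9 kips.
Governing: min(153.1, 148.5, 74.9) = 74.9 kips → gross-section yield.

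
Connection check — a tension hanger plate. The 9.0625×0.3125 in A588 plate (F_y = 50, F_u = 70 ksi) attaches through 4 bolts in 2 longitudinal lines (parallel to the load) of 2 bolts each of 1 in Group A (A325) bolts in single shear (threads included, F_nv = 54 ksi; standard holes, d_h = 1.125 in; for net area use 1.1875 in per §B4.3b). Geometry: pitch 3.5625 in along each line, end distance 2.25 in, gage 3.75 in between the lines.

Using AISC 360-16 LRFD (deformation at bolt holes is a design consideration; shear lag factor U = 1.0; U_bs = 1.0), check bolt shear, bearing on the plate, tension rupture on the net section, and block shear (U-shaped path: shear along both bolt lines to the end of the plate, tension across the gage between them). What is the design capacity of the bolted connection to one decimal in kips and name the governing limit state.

109.7 kips (net-section rupture governs)

Bolt shear: A_b = π(1)²/4 = 0.7854 in². φR_n = 0.75 × 54 × 0.7854 × 4 × 1 = 127.2 kips.
Bearing (0.3125 in plate, F_u = 70 ksi): end bolts L_c = 2.25 − 1.125/2 = 1.6875, R_n = min(1.2×1.6875×0.3125×70, 2.4×1×0.3125×70) = 44.297 kips/bolt; interior L_c = 3.5625 − 1.125 = 2.4375, R_n = 52.5 kips/bolt. φR_n = 0.75 × (2×44.297 + 2×52.5) = 145.2 kips.
Tension rupture (net): A_n = (9.0625 − 2×1.1875)×0.3125 = 2.0898 in² (U = 1.0, A_e = A_n). φR_n = 0.75 × 70 × 2.0898 = 109.7 kips.
Block shear: shear path 2×[2.25+1×3.5625] = 2×5.8125 in, A_gv = 3.6328, A_nv = 2×(5.8125 − 1.5×1.1875)×0.3125 = 2.5195 in²; tension across gage: (3.75 − 1×1.1875)×0.3125 = 0.80078 in². R_n = min(0.6×70×2.5195, 0.6×50×3.6328) + 1.0×70×0.80078 = min(105.82, 108.98) + 56.055 = 161.88 kips. φR_n = 0.75 × 161.88 = 121.4 kips.
Governing: min(127.2, 145.2, 109.7, 121.4) = 109.7 kips → net-section rupture.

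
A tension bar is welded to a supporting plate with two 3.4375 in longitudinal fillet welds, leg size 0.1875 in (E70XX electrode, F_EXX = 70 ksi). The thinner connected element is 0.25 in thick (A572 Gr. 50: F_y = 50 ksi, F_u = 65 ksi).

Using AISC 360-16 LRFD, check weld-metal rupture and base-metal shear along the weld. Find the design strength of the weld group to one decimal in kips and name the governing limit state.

Weld metal: throat = 0.707×0.1875 = 0.13256 in, L = 2×3.4375 = 6.875 in. φR_n = 0.75 × 0.6 × 70 × 0.13256 × 6.875 = 28.7 kips.
Base metal shear (0.25 in plate): yield φR_n = 1.0×0.6×50×0.25×6.875 = 51.6 kips; rupture φR_n = 0.75×0.6×65×0.25×6.875 = 50.3 kips; take 50.3 kips (rupture).
Governing: min(28.7, 50.3) = 28.7 kips → weld metal.

28.7 kips (weld metal governs)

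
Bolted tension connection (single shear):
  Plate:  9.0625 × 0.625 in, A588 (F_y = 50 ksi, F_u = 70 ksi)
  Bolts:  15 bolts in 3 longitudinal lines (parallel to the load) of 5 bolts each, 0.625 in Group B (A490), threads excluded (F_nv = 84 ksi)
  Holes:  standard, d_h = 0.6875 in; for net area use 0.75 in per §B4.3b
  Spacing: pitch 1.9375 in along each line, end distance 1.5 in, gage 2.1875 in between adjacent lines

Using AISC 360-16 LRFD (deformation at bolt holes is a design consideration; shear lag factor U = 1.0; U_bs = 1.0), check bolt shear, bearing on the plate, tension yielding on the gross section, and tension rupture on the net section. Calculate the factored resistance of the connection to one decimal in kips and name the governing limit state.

223.5 kips (net-section rupture governs)

Bolt shear: A_b = π(0.625)²/4 = 0.3068 in². φR_n = 0.75 × 84 × 0.3068 × 15 × 1 = 289.9 kips.
Bearing (0.625 in plate, F_u = 70 ksi): end bolts L_c = 1.5 − 0.6875/2 = 1.15625, R_n = min(1.2×1.15625×0.625×70, 2.4×0.625×0.625×70) = 60.703 kips/bolt; interior L_c = 1.9375 − 0.6875 = 1.25, R_n = 65.625 kips/bolt. φR_n = 0.75 × (3×60.703 + 12×65.625) = 727.2 kips.
Tension yield (gross): A_g = 9.0625×0.625 = 5.6641 in². φR_n = 0.90 × 50 × 5.6641 = 254.9 kips.
Tension rupture (net): A_n = (9.0625 − 3×0.75)×0.625 = 4.2578 in² (U = 1.0, A_e = A_n). φR_n = 0.75 × 70 × 4.2578 = 223.5 kips.
Governing: min(289.9, 727.2, 254.9, 223.5) = 223.5 kips → net-section rupture.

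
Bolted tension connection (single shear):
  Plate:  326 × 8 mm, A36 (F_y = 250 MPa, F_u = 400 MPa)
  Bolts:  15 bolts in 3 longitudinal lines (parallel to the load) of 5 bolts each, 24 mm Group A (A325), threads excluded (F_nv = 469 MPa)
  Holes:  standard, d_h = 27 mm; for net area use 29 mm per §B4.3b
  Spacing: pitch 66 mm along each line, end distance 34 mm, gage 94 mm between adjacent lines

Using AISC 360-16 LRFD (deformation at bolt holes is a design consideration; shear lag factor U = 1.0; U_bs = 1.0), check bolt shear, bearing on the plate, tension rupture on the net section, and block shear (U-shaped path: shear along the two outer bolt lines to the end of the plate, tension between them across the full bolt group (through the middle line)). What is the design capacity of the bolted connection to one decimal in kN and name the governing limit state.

Bolt shear: A_b = π(24)²/4 = 452.39 mm². φR_n = 0.75 × 469 × 452.39 × 15 × 1 = 2386.9 kN.
Bearing (8 mm plate, F_u = 400 MPa): end bolts L_c = 34 − 27/2 = 20.5, R_n = min(1.2×20.5×8×400, 2.4×24×8×400) = 78.72 kN/bolt; interior L_c = 66 − 27 = 39, R_n = 149.76 kN/bolt. φR_n = 0.75 × (3×78.72 + 12×149.76) = 1525.0 kN.
Tension rupture (net): A_n = (326 − 3×29)×8 = 1912 mm² (U = 1.0, A_e = A_n). φR_n = 0.75 × 400 × 1912 = 573.6 kN.
Block shear: shear path 2×[34+4×66] = 2×298 mm, A_gv = 4768, A_nv = 2×(298 − 4.5×29)×8 = 2680 mm²; tension across gage: (188 − 2×29)×8 = 1040 mm². R_n = min(0.6×400×2680, 0.6×250×4768) + 1.0×400×1040 = min(643.2, 715.2) + 416 = 1059.2 kN. φR_n = 0.75 × 1059.2 = 794.4 kN.
Governing: min(2386.9, 1525.0, 573.6, 794.4) = 573.6 kN → net-section rupture.

573.6 kN (net-section rupture governs)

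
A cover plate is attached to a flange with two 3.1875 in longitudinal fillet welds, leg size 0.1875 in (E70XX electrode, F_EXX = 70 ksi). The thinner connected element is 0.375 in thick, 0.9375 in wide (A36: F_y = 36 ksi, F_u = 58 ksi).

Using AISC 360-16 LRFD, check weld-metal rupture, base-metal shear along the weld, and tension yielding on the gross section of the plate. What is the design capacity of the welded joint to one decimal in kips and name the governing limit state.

11.4 kips (gross-section yield governs)

Weld metal: throat = 0.707×0.1875 = 0.13256 in, L = 2×3.1875 = 6.375 in. φR_n = 0.75 × 0.6 × 70 × 0.13256 × 6.375 = 26.6 kips.
Base metal shear (0.375 in plate): yield φR_n = 1.0×0.6×36×0.375×6.375 = 51.6 kips; rupture φR_n = 0.75×0.6×58×0.375×6.375 = 62.4 kips; take 51.6 kips (yield).
Tension yield (gross): A_g = 0.9375×0.375 = 0.35156 in². φR_n = 0.90 × 36 × 0.35156 = 11.4 kips.
Governing: min(26.6, 51.6, 11.4) = 11.4 kips → gross-section yield.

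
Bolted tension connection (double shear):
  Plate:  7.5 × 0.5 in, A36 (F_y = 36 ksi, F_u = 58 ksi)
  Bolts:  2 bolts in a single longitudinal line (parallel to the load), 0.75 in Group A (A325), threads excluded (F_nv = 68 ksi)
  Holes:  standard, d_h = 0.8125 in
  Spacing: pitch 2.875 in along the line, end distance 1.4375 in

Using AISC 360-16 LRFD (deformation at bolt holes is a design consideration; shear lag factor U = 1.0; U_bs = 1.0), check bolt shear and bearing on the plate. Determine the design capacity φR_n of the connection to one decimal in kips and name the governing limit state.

66.1 kips (bearing governs)

Bolt shear: A_b = π(0.75)²/4 = 0.44179 in². φR_n = 0.75 × 68 × 0.44179 × 2 × 2 = 90.1 kips.
Bearing (0.5 in plate, F_u = 58 ksi): end bolts L_c = 1.4375 − 0.8125/2 = 1.03125, R_n = min(1.2×1.03125×0.5×58, 2.4×0.75×0.5×58) = 35.888 kips/bolt; interior L_c = 2.875 − 0.8125 = 2.0625, R_n = 52.2 kips/bolt. φR_n = 0.75 × (1×35.888 + 1×52.2) = 66.1 kips.
Governing: min(90.1, 66.1) = 66.1 kips → bearing.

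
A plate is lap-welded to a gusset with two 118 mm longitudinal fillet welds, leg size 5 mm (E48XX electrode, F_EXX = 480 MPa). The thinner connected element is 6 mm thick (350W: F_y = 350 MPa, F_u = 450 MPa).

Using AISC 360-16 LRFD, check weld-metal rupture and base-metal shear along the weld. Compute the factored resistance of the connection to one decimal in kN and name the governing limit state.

180.2 kN (weld metal governs)

Weld metal: throat = 0.707×5 = 3.535 mm, L = 2×118 = 236 mm. φR_n = 0.75 × 0.6 × 480 × 3.535 × 236 = 180.2 kN.
Base metal shear (6 mm plate): yield φR_n = 1.0×0.6×350×6×236 = 297.4 kN; rupture φR_n = 0.75×0.6×450×6×236 = 286.7 kN; take 286.7 kN (rupture).
Governing: min(180.2, 286.7) = 180.2 kN → weld metal.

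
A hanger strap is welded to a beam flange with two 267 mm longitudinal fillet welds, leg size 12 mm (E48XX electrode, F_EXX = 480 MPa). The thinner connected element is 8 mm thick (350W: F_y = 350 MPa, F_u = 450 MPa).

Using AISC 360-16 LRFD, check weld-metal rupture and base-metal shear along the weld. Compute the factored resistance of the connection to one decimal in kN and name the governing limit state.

865.1 kN (base-metal shear governs)

Weld metal: throat = 0.707×12 = 8.484 mm, L = 2×267 = 534 mm. φR_n = 0.75 × 0.6 × 480 × 8.484 × 534 = 978.6 kN.
Base metal shear (8 mm plate): yield φR_n = 1.0×0.6×350×8×534 = 897.1 kN; rupture φR_n = 0.75×0.6×450×8×534 = 865.1 kN; take 865.1 kN (rupture).
Governing: min(978.6, 865.1) = 865.1 kN → base-metal shear.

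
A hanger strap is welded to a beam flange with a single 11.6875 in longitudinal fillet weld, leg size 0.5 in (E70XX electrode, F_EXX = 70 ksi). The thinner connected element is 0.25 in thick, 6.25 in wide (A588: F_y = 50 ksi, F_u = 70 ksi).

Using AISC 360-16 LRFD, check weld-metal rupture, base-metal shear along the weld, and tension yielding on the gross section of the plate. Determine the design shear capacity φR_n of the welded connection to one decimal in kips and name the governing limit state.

70.3 kips (gross-section yield governs)

Weld metal: throat = 0.707×0.5 = 0.3535 in, L = 11.6875 in. φR_n = 0.75 × 0.6 × 70 × 0.3535 × 11.6875 = 130.1 kips.
Base metal shear (0.25 in plate): yield φR_n = 1.0×0.6×50×0.25×11.6875 = 87.7 kips; rupture φR_n = 0.75×0.6×70×0.25×11.6875 = 92.0 kips; take 87.7 kips (yield).
Tension yield (gross): A_g = 6.25×0.25 = 1.5625 in². φR_n = 0.90 × 50 × 1.5625 = 70.3 kips.
Governing: min(130.1, 87.7, 70.3) = 70.3 kips → gross-section yield.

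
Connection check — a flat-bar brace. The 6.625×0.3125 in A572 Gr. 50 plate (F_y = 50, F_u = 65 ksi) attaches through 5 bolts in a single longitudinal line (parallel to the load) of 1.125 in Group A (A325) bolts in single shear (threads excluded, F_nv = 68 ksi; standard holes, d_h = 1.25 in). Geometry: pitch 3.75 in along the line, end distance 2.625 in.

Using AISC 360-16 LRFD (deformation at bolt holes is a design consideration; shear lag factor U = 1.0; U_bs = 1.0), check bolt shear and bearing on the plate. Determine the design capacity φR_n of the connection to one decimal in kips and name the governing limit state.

201.1 kips (bearing governs)

Bolt shear: A_b = π(1.125)²/4 = 0.99402 in². φR_n = 0.75 × 68 × 0.99402 × 5 × 1 = 253.5 kips.
Bearing (0.3125 in plate, F_u = 65 ksi): end bolts L_c = 2.625 − 1.25/2 = 2, R_n = min(1.2×2×0.3125×65, 2.4×1.125×0.3125×65) = 48.75 kips/bolt; interior L_c = 3.75 − 1.25 = 2.5, R_n = 54.844 kips/bolt. φR_n = 0.75 × (1×48.75 + 4×54.844) = 201.1 kips.
Governing: min(253.5, 201.1) = 201.1 kips → bearing.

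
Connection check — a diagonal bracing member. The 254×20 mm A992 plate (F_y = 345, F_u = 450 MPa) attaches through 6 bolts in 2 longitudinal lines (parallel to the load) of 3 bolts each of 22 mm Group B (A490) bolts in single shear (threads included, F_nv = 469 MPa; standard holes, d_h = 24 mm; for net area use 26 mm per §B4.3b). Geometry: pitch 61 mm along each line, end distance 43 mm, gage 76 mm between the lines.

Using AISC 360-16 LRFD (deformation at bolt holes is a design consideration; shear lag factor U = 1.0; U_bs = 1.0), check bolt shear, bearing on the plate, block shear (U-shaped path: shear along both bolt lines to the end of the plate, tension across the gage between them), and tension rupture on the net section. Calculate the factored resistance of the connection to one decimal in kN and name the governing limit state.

Bolt shear: A_b = π(22)²/4 = 380.13 mm². φR_n = 0.75 × 469 × 380.13 × 6 × 1 = 802.3 kN.
Bearing (20 mm plate, F_u = 450 MPa): end bolts L_c = 43 − 24/2 = 31, R_n = min(1.2×31×20×450, 2.4×22×20×450) = 334.8 kN/bolt; interior L_c = 61 − 24 = 37, R_n = 399.6 kN/bolt. φR_n = 0.75 × (2×334.8 + 4×399.6) = 1701.0 kN.
Block shear: shear path 2×[43+2×61] = 2×165 mm, A_gv = 6600, A_nv = 2×(165 − 2.5×26)×20 = 4000 mm²; tension across gage: (76 − 1×26)×20 = 1000 mm². R_n = min(0.6×450×4000, 0.6×345×6600) + 1.0×450×1000 = min(1080, 1366.2) + 450 = 1530 kN. φR_n = 0.75 × 1530 = 1147.5 kN.
Tension rupture (net): A_n = (254 − 2×26)×20 = 4040 mm² (U = 1.0, A_e = A_n). φR_n = 0.75 × 450 × 4040 = 1363.5 kN.
Governing: min(802.3, 1701.0, 1147.5, 1363.5) = 802.3 kN → bolt shear.

802.3 kN (bolt shear governs)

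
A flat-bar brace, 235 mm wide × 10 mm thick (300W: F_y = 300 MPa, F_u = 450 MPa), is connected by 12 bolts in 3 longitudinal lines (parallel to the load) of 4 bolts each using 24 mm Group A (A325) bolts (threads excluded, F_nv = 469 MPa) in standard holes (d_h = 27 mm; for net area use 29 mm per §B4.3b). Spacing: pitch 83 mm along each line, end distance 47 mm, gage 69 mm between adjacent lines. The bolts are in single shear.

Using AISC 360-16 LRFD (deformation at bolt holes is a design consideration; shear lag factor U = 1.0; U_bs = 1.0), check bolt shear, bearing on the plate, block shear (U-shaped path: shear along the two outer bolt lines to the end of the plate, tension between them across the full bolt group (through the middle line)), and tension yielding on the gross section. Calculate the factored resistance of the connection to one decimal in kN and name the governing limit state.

634.5 kN (gross-section yield governs)

Bolt shear: A_b = π(24)²/4 = 452.39 mm². φR_n = 0.75 × 469 × 452.39 × 12 × 1 = 1909.5 kN.
Bearing (10 mm plate, F_u = 450 MPa): end bolts L_c = 47 − 27/2 = 33.5, R_n = min(1.2×33.5×10×450, 2.4×24×10×450) = 180.9 kN/bolt; interior L_c = 83 − 27 = 56, R_n = 259.2 kN/bolt. φR_n = 0.75 × (3×180.9 + 9×259.2) = 2156.6 kN.
Block shear: shear path 2×[47+3×83] = 2×296 mm, A_gv = 5920, A_nv = 2×(296 − 3.5×29)×10 = 3890 mm²; tension across gage: (138 − 2×29)×10 = 800 mm². R_n = min(0.6×450×3890, 0.6×300×5920) + 1.0×450×800 = min(1050.3, 1065.6) + 360 = 1410.3 kN. φR_n = 0.75 × 1410.3 = 1057.7 kN.
Tension yield (gross): A_g = 235×10 = 2350 mm². φR_n = 0.90 × 300 × 2350 = 634.5 kN.
Governing: min(1909.5, 2156.6, 1057.7, 634.5) = 634.5 kN → gross-section yield.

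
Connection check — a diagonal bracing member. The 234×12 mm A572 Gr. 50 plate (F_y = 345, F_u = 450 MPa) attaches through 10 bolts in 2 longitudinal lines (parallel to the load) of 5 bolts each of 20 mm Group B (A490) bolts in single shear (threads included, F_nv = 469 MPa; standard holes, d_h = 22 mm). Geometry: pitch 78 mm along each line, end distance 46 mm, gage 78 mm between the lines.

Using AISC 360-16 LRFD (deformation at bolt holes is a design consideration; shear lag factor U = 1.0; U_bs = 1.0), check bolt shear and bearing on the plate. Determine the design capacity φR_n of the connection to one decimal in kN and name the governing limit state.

Bolt shear: A_b = π(20)²/4 = 314.16 mm². φR_n = 0.75 × 469 × 314.16 × 10 × 1 = 1105.1 kN.
Bearing (12 mm plate, F_u = 450 MPa): end bolts L_c = 46 − 22/2 = 35, R_n = min(1.2×35×12×450, 2.4×20×12×450) = 226.8 kN/bolt; interior L_c = 78 − 22 = 56, R_n = 259.2 kN/bolt. φR_n = 0.75 × (2×226.8 + 8×259.2) = 1895.4 kN.
Governing: min(1105.1, 1895.4) = 1105.1 kN → bolt shear.

1105.1 kN (bolt shear governs)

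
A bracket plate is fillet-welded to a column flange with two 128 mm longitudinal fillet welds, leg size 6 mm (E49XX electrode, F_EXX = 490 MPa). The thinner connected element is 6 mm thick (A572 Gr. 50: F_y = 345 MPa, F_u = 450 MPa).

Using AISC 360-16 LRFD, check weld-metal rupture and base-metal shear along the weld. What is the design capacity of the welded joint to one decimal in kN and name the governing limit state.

Weld metal: throat = 0.707×6 = 4.242 mm, L = 2×128 = 256 mm. φR_n = 0.75 × 0.6 × 490 × 4.242 × 256 = 239.5 kN.
Base metal shear (6 mm plate): yield φR_n = 1.0×0.6×345×6×256 = 318.0 kN; rupture φR_n = 0.75×0.6×450×6×256 = 311.0 kN; take 311.0 kN (rupture).
Governing: min(239.5, 311.0) = 239.5 kN → weld metal.

239.5 kN (weld metal governs)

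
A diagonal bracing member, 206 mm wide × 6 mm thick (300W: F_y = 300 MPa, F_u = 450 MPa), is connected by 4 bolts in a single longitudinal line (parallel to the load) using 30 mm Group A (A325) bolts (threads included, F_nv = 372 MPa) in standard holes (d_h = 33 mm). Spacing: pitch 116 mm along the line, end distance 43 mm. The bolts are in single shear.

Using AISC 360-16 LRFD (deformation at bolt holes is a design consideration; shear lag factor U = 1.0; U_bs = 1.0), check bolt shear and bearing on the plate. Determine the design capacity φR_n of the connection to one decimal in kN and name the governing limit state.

Bolt shear: A_b = π(30)²/4 = 706.86 mm². φR_n = 0.75 × 372 × 706.86 × 4 × 1 = 788.9 kN.
Bearing (6 mm plate, F_u = 450 MPa): end bolts L_c = 43 − 33/2 = 26.5, R_n = min(1.2×26.5×6×450, 2.4×30×6×450) = 85.86 kN/bolt; interior L_c = 116 − 33 = 83, R_n = 194.4 kN/bolt. φR_n = 0.75 × (1×85.86 + 3×194.4) = 501.8 kN.
Governing: min(788.9, 501.8) = 501.8 kN → bearing.

501.8 kN (bearing governs)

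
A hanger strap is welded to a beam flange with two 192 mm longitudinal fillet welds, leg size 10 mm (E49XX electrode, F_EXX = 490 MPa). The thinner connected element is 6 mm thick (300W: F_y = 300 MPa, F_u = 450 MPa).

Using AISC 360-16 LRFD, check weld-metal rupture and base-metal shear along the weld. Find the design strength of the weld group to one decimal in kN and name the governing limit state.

414.7 kN (base-metal shear governs)

Weld metal: throat = 0.707×10 = 7.07 mm, L = 2×192 = 384 mm. φR_n = 0.75 × 0.6 × 490 × 7.07 × 384 = 598.6 kN.
Base metal shear (6 mm plate): yield φR_n = 1.0×0.6×300×6×384 = 414.7 kN; rupture φR_n = 0.75×0.6×450×6×384 = 466.6 kN; take 414.7 kN (yield).
Governing: min(598.6, 414.7) = 414.7 kN → base-metal shear.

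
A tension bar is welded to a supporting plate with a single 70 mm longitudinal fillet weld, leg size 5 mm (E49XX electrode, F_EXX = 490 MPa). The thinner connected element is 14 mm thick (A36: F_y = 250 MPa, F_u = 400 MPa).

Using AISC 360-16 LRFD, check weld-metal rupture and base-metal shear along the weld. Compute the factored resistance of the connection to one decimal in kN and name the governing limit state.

Weld metal: throat = 0.707×5 = 3.535 mm, L = 70 mm. φR_n = 0.75 × 0.6 × 490 × 3.535 × 70 = 54.6 kN.
Base metal shear (14 mm plate): yield φR_n = 1.0×0.6×250×14×70 = 147.0 kN; rupture φR_n = 0.75×0.6×400×14×70 = 176.4 kN; take 147.0 kN (yield).
Governing: min(54.6, 147.0) = 54.6 kN → weld metal.

54.6 kN (weld metal governs)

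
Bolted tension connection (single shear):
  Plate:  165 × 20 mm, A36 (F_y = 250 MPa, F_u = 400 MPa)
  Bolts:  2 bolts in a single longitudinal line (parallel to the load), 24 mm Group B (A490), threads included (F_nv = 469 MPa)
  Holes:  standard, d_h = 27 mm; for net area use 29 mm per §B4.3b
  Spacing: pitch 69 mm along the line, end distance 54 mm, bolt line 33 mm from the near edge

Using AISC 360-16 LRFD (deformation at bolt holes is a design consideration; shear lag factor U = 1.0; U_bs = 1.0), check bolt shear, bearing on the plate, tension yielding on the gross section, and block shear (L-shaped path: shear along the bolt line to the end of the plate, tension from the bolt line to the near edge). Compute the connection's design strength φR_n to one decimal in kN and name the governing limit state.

318.3 kN (bolt shear governs)

Bolt shear: A_b = π(24)²/4 = 452.39 mm². φR_n = 0.75 × 469 × 452.39 × 2 × 1 = 318.3 kN.
Bearing (20 mm plate, F_u = 400 MPa): end bolts L_c = 54 − 27/2 = 40.5, R_n = min(1.2×40.5×20×400, 2.4×24×20×400) = 388.8 kN/bolt; interior L_c = 69 − 27 = 42, R_n = 403.2 kN/bolt. φR_n = 0.75 × (1×388.8 + 1×403.2) = 594.0 kN.
Tension yield (gross): A_g = 165×20 = 3300 mm². φR_n = 0.90 × 250 × 3300 = 742.5 kN.
Block shear: shear path 1×[54+1×69] = 1×123 mm, A_gv = 2460, A_nv = 1×(123 − 1.5×29)×20 = 1590 mm²; tension to near edge: (33 − 0.5×29)×20 = 370 mm². R_n = min(0.6×400×1590, 0.6×250×2460) + 1.0×400×370 = min(381.6, 369) + 148 = 517 kN. φR_n = 0.75 × 517 = 387.8 kN.
Governing: min(318.3, 594.0, 742.5, 387.8) = 318.3 kN → bolt shear.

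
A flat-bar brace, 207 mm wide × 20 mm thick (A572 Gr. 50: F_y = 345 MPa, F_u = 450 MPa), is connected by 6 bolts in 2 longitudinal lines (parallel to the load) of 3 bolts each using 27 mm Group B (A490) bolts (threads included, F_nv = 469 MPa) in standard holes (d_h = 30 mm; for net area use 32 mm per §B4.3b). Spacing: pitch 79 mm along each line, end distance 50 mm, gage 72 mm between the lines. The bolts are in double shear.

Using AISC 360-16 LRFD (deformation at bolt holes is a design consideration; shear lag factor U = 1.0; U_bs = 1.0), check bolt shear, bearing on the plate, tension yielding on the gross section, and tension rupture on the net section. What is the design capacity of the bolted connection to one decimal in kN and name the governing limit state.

Bolt shear: A_b = π(27)²/4 = 572.56 mm². φR_n = 0.75 × 469 × 572.56 × 6 × 2 = 2416.8 kN.
Bearing (20 mm plate, F_u = 450 MPa): end bolts L_c = 50 − 30/2 = 35, R_n = min(1.2×35×20×450, 2.4×27×20×450) = 378 kN/bolt; interior L_c = 79 − 30 = 49, R_n = 529.2 kN/bolt. φR_n = 0.75 × (2×378 + 4×529.2) = 2154.6 kN.
Tension yield (gross): A_g = 207×20 = 4140 mm². φR_n = 0.90 × 345 × 4140 = 1285.5 kN.
Tension rupture (net): A_n = (207 − 2×32)×20 = 2860 mm² (U = 1.0, A_e = A_n). φR_n = 0.75 × 450 × 2860 = 965.3 kN.
Governing: min(2416.8, 2154.6, 1285.5, 965.3) = 965.3 kN → net-section rupture.

965.3 kN (net-section rupture governs)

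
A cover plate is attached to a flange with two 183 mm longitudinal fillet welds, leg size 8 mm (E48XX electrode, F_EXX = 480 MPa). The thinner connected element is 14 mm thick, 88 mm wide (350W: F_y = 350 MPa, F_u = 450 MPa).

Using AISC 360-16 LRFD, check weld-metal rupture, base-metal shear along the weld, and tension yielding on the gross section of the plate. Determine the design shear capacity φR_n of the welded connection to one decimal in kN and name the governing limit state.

Weld metal: throat = 0.707×8 = 5.656 mm, L = 2×183 = 366 mm. φR_n = 0.75 × 0.6 × 480 × 5.656 × 366 = 447.1 kN.
Base metal shear (14 mm plate): yield φR_n = 1.0×0.6×350×14×366 = 1076.0 kN; rupture φR_n = 0.75×0.6×450×14×366 = 1037.6 kN; take 1037.6 kN (rupture).
Tension yield (gross): A_g = 88×14 = 1232 mm². φR_n = 0.90 × 350 × 1232 = 388.1 kN.
Governing: min(447.1, 1037.6, 388.1) = 388.1 kN → gross-section yield.

388.1 kN (gross-section yield governs)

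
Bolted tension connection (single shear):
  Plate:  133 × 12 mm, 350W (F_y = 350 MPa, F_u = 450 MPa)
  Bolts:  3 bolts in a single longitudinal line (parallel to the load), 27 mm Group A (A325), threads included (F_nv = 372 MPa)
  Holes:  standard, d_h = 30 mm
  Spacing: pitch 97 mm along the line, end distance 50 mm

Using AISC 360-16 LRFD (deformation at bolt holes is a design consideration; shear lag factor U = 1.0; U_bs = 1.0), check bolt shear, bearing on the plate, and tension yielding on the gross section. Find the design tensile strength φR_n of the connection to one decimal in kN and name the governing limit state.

479.2 kN (bolt shear governs)

Bolt shear: A_b = π(27)²/4 = 572.56 mm². φR_n = 0.75 × 372 × 572.56 × 3 × 1 = 479.2 kN.
Bearing (12 mm plate, F_u = 450 MPa): end bolts L_c = 50 − 30/2 = 35, R_n = min(1.2×35×12×450, 2.4×27×12×450) = 226.8 kN/bolt; interior L_c = 97 − 30 = 67, R_n = 349.92 kN/bolt. φR_n = 0.75 × (1×226.8 + 2×349.92) = 695.0 kN.
Tension yield (gross): A_g = 133×12 = 1596 mm². φR_n = 0.90 × 350 × 1596 = 502.7 kN.
Governing: min(479.2, 695.0, 502.7) = 479.2 kN → bolt shear.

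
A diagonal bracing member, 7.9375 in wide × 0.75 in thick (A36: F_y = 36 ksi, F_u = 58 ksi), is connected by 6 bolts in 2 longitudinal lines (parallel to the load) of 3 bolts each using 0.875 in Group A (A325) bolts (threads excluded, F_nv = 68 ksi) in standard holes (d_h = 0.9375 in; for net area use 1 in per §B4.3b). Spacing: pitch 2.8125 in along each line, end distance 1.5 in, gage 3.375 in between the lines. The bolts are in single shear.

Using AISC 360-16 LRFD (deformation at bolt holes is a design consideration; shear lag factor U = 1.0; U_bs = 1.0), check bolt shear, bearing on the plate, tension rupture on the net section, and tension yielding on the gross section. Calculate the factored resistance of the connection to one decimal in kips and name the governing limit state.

184.0 kips (bolt shear governs)

Bolt shear: A_b = π(0.875)²/4 = 0.60132 in². φR_n = 0.75 × 68 × 0.60132 × 6 × 1 = 184.0 kips.
Bearing (0.75 in plate, F_u = 58 ksi): end bolts L_c = 1.5 − 0.9375/2 = 1.03125, R_n = min(1.2×1.03125×0.75×58, 2.4×0.875×0.75×58) = 53.831 kips/bolt; interior L_c = 2.8125 − 0.9375 = 1.875, R_n = 91.35 kips/bolt. φR_n = 0.75 × (2×53.831 + 4×91.35) = 354.8 kips.
Tension rupture (net): A_n = (7.9375 − 2×1)×0.75 = 4.4531 in² (U = 1.0, A_e = A_n). φR_n = 0.75 × 58 × 4.4531 = 193.7 kips.
Tension yield (gross): A_g = 7.9375×0.75 = 5.9531 in². φR_n = 0.90 × 36 × 5.9531 = 192.9 kips.
Governing: min(184.0, 354.8, 193.7, 192.9) = 184.0 kips → bolt shear.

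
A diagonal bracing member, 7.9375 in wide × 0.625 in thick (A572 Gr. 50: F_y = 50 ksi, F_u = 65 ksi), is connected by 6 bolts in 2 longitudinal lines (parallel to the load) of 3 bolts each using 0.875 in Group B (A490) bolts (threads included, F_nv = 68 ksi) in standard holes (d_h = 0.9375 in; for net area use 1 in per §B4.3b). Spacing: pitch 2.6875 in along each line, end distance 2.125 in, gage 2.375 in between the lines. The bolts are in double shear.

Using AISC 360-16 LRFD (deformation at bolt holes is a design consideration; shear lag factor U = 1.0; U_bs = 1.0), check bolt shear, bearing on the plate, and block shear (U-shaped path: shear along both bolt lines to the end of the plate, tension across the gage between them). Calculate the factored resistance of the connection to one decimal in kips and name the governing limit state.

Bolt shear: A_b = π(0.875)²/4 = 0.60132 in². φR_n = 0.75 × 68 × 0.60132 × 6 × 2 = 368.0 kips.
Bearing (0.625 in plate, F_u = 65 ksi): end bolts L_c = 2.125 − 0.9375/2 = 1.65625, R_n = min(1.2×1.65625×0.625×65, 2.4×0.875×0.625×65) = 80.742 kips/bolt; interior L_c = 2.6875 − 0.9375 = 1.75, R_n = 85.313 kips/bolt. φR_n = 0.75 × (2×80.742 + 4×85.313) = 377.1 kips.
Block shear: shear path 2×[2.125+2×2.6875] = 2×7.5 in, A_gv = 9.375, A_nv = 2×(7.5 − 2.5×1)×0.625 = 6.25 in²; tension across gage: (2.375 − 1×1)×0.625 = 0.85938 in². R_n = min(0.6×65×6.25, 0.6×50×9.375) + 1.0×65×0.85938 = min(243.75, 281.25) + 55.86 = 299.61 kips. φR_n = 0.75 × 299.61 = 224.7 kips.
Governing: min(368.0, 377.1, 224.7) = 224.7 kips → block shear.

224.7 kips (block shear governs)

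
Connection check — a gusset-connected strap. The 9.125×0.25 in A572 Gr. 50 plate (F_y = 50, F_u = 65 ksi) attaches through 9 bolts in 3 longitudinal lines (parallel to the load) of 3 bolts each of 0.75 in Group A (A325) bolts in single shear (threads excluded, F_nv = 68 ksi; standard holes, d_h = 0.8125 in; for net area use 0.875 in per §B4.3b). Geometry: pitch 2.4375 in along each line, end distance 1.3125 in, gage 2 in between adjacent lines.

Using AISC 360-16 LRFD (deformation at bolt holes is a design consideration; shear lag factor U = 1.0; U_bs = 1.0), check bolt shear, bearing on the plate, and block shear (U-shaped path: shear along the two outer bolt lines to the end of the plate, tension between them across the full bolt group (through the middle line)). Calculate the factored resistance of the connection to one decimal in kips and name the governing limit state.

85.9 kips (block shear governs)

Bolt shear: A_b = π(0.75)²/4 = 0.44179 in². φR_n = 0.75 × 68 × 0.44179 × 9 × 1 = 202.8 kips.
Bearing (0.25 in plate, F_u = 65 ksi): end bolts L_c = 1.3125 − 0.8125/2 = 0.90625, R_n = min(1.2×0.90625×0.25×65, 2.4×0.75×0.25×65) = 17.672 kips/bolt; interior L_c = 2.4375 − 0.8125 = 1.625, R_n = 29.25 kips/bolt. φR_n = 0.75 × (3×17.672 + 6×29.25) = 171.4 kips.
Block shear: shear path 2×[1.3125+2×2.4375] = 2×6.1875 in, A_gv = 3.0938, A_nv = 2×(6.1875 − 2.5×0.875)×0.25 = 2 in²; tension across gage: (4 − 2×0.875)×0.25 = 0.5625 in². R_n = min(0.6×65×2, 0.6×50×3.0938) + 1.0×65×0.5625 = min(78, 92.814) + 36.563 = 114.56 kips. φR_n = 0.75 × 114.56 = 85.9 kips.
Governing: min(202.8, 171.4, 85.9) = 85.9 kips → block shear.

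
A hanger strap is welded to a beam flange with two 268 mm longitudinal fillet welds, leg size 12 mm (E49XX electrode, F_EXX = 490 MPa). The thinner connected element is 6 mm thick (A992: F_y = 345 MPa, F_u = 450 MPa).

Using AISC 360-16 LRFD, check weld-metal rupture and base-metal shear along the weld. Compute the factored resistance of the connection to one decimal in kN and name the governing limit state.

Weld metal: throat = 0.707×12 = 8.484 mm, L = 2×268 = 536 mm. φR_n = 0.75 × 0.6 × 490 × 8.484 × 536 = 1002.7 kN.
Base metal shear (6 mm plate): yield φR_n = 1.0×0.6×345×6×536 = 665.7 kN; rupture φR_n = 0.75×0.6×450×6×536 = 651.2 kN; take 651.2 kN (rupture).
Governing: min(1002.7, 651.2) = 651.2 kN → base-metal shear.

651.2 kN (base-metal shear governs)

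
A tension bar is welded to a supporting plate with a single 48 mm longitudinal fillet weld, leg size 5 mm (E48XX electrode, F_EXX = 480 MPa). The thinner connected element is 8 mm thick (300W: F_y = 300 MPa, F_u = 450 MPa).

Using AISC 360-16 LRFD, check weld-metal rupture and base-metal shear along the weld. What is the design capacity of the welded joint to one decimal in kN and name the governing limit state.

36.7 kN (weld metal governs)

Weld metal: throat = 0.707×5 = 3.535 mm, L = 48 mm. φR_n = 0.75 × 0.6 × 480 × 3.535 × 48 = 36.7 kN.
Base metal shear (8 mm plate): yield φR_n = 1.0×0.6×300×8×48 = 69.1 kN; rupture φR_n = 0.75×0.6×450×8×48 = 77.8 kN; take 69.1 kN (yield).
Governing: min(36.7, 69.1) = 36.7 kN → weld metal.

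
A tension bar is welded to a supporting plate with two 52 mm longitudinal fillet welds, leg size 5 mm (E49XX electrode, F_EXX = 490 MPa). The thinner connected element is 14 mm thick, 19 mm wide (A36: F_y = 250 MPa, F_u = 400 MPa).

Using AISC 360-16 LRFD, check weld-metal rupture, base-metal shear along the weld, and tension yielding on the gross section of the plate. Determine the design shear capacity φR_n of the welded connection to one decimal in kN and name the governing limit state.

Weld metal: throat = 0.707×5 = 3.535 mm, L = 2×52 = 104 mm. φR_n = 0.75 × 0.6 × 490 × 3.535 × 104 = 81.1 kN.
Base metal shear (14 mm plate): yield φR_n = 1.0×0.6×250×14×104 = 218.4 kN; rupture φR_n = 0.75×0.6×400×14×104 = 262.1 kN; take 218.4 kN (yield).
Tension yield (gross): A_g = 19×14 = 266 mm². φR_n = 0.90 × 250 × 266 = 59.9 kN.
Governing: min(81.1, 218.4, 59.9) = 59.9 kN → gross-section yield.

59.9 kN (gross-section yield governs)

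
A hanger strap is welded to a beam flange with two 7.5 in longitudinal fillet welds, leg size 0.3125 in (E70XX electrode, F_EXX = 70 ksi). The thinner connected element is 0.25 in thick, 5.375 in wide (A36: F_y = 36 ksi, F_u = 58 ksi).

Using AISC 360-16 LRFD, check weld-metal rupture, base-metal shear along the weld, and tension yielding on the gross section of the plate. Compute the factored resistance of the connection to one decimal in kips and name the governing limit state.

43.5 kips (gross-section yield governs)

Weld metal: throat = 0.707×0.3125 = 0.22094 in, L = 2×7.5 = 15 in. φR_n = 0.75 × 0.6 × 70 × 0.22094 × 15 = 104.4 kips.
Base metal shear (0.25 in plate): yield φR_n = 1.0×0.6×36×0.25×15 = 81.0 kips; rupture φR_n = 0.75×0.6×58×0.25×15 = 97.9 kips; take 81.0 kips (yield).
Tension yield (gross): A_g = 5.375×0.25 = 1.3438 in². φR_n = 0.90 × 36 × 1.3438 = 43.5 kips.
Governing: min(104.4, 81.0, 43.5) = 43.5 kips → gross-section yield.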